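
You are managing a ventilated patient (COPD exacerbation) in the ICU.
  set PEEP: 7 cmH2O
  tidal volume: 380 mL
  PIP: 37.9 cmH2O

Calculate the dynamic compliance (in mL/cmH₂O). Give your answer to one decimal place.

Dynamic compliance = Vt / (PIP − PEEP) = 380 / (37.9 − 7) = 380 / 30.9 = 12.298 mL/cmH2O.

12.3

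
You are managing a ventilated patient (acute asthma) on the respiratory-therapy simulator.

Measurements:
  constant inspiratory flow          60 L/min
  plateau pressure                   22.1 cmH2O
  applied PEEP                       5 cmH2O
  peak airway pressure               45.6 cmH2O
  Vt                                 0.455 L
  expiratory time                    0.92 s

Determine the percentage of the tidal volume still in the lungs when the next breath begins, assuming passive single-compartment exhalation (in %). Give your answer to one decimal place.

Flow: 60 L/min ÷ 60 = 1 L/s.
R = (PIP − Pplat)/V̇ = (45.6 − 22.1) / 1 = 23.5/1 = 23.5 cmH2O·s/L.
C = Vt/(Pplat − PEEP) = 455.0 / (22.1 − 5) = 455.0/17.1 = 26.608 mL/cmH2O.
τ = R × C = 23.5 × 0.02661 L/cmH2O = 0.6253 s.
Fraction remaining at end-expiration = e^(−Te/τ) = e^(−0.92/0.6253) = 0.2296 → 22.96%.

23.0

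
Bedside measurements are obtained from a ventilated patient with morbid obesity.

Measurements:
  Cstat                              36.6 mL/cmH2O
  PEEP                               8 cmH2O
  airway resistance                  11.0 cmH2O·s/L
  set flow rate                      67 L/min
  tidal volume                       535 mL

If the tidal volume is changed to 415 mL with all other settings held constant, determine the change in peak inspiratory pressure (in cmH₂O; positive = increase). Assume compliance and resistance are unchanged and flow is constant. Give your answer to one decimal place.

-3.3

PIP = Vt/C + R·V̇ + PEEP (constant-flow equation of motion).
Only the elastic term changes: ΔPIP = ΔVt / C = (415 − 535) / 36.6 = -3.279 cmH2O.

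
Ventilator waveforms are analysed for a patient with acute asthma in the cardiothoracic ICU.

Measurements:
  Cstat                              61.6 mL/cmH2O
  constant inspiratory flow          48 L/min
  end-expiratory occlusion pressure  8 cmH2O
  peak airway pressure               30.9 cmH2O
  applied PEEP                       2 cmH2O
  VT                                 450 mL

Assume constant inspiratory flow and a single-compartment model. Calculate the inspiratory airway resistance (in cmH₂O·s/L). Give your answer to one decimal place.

Flow: 48 L/min ÷ 60 = 0.8 L/s.
Total PEEP = 8 cmH2O (set 2 + intrinsic 6); this is the baseline alveolar pressure.
Equation of motion (constant flow): PIP = Vt/C + R·V̇ + PEEP.
R·V̇ = PIP − Vt/C − PEEP = 30.9 − 450/61.6 − 8 = 30.9 − 7.305 − 8 = 15.595 cmH2O.
R = 15.595 / 0.8 = 19.494 cmH2O·s/L.

19.5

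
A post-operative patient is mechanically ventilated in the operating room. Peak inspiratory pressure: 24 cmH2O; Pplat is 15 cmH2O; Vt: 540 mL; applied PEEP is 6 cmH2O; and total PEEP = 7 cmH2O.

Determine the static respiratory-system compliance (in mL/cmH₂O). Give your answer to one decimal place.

67.5

End-expiratory occlusion gives total PEEP = 7 cmH2O (intrinsic PEEP = 7 − 6 = 1). Use total PEEP for the elastic gradient.
Cstat = Vt / (Pplat − PEEPtotal) = 540 / (15 − 7) = 540 / 8.0 = 67.5 mL/cmH2O.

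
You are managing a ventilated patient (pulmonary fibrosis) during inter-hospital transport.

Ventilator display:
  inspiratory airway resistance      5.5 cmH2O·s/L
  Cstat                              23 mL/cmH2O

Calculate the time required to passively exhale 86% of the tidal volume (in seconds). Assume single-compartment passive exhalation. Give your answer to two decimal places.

0.25

τ = R × C = 5.5 × 23 mL/cmH2O = 5.5 × 0.023 L/cmH2O = 0.1265 s.
Exhaled fraction f = 1 − e^(−t/τ) → t = −τ·ln(1 − f) = −0.1265·ln(0.14) = 0.2487 s.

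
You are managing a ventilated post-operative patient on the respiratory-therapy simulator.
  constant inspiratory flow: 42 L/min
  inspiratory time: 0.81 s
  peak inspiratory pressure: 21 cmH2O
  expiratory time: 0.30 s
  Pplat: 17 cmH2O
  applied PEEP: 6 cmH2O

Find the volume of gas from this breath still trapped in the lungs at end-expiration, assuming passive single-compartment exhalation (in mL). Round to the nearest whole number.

205

Flow: 42 L/min ÷ 60 = 0.7 L/s.
Vt = flow × Ti = 0.7 L/s × 0.81 s × 1000 mL/L = 567.0 mL.
R = (PIP − Pplat)/V̇ = (21 − 17) / 0.7 = 4.0/0.7 = 5.714 cmH2O·s/L.
C = Vt/(Pplat − PEEP) = 567.0 / (17 − 6) = 567.0/11.0 = 51.545 mL/cmH2O.
τ = R × C = 5.714 × 0.05155 L/cmH2O = 0.2946 s.
Fraction remaining = e^(−Te/τ) = e^(−0.30/0.2946) = 0.3612.
Trapped volume = 567.0 × 0.3612 = 204.8 mL.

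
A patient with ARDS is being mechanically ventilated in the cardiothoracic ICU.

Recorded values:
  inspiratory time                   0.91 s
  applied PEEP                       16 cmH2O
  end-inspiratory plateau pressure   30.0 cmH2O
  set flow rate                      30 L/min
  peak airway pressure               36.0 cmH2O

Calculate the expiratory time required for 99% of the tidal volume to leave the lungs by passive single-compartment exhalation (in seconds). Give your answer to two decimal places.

Flow: 30 L/min ÷ 60 = 0.5 L/s.
Vt = flow × Ti = 0.5 L/s × 0.91 s × 1000 mL/L = 455.0 mL.
R = (PIP − Pplat)/V̇ = (36.0 − 30.0) / 0.5 = 6.0/0.5 = 12.0 cmH2O·s/L.
C = Vt/(Pplat − PEEP) = 455.0 / (30.0 − 16) = 455.0/14.0 = 32.5 mL/cmH2O.
τ = R × C = 12.0 × 0.0325 L/cmH2O = 0.39 s.
t = −τ·ln(1 − 0.99) = −0.39·ln(0.01) = 1.796 s.

1.80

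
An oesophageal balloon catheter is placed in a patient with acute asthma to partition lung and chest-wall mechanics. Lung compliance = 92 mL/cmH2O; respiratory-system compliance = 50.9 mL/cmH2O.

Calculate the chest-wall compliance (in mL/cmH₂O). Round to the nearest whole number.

1/Ccw = 1/Crs − 1/CL.
1/Ccw = 1/50.9 − 1/92 = 0.008777.
Ccw = 113.93 mL/cmH2O.

114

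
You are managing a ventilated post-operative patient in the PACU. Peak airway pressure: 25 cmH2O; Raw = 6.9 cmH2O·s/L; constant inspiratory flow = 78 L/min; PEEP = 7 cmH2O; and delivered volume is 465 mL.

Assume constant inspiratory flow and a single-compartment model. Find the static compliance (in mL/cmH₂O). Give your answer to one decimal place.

Flow: 78 L/min ÷ 60 = 1.3 L/s.
Equation of motion (constant flow): PIP = Vt/C + R·V̇ + PEEP.
Vt/C = PIP − R·V̇ − PEEP = 25 − 6.9×1.3 − 7 = 25 − 8.97 − 7 = 9.03 cmH2O.
C = Vt / 9.03 = 465 / 9.03 = 51.495 mL/cmH2O.

51.5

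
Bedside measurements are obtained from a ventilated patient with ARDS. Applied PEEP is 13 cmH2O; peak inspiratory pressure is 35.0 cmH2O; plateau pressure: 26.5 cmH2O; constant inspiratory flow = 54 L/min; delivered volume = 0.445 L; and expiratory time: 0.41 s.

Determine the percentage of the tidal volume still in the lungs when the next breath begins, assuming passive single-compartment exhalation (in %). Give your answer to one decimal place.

Flow: 54 L/min ÷ 60 = 0.9 L/s.
R = (PIP − Pplat)/V̇ = (35.0 − 26.5) / 0.9 = 8.5/0.9 = 9.444 cmH2O·s/L.
C = Vt/(Pplat − PEEP) = 445.0 / (26.5 − 13) = 445.0/13.5 = 32.963 mL/cmH2O.
τ = R × C = 9.444 × 0.03296 L/cmH2O = 0.3113 s.
Fraction remaining at end-expiration = e^(−Te/τ) = e^(−0.41/0.3113) = 0.2679 → 26.79%.

26.8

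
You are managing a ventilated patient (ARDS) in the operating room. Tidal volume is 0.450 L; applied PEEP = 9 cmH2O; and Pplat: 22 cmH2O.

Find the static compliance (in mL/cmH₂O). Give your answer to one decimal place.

Cstat = Vt / (Pplat − PEEP) = 450 / (22 − 9) = 450 / 13.0 = 34.615 mL/cmH2O.

34.6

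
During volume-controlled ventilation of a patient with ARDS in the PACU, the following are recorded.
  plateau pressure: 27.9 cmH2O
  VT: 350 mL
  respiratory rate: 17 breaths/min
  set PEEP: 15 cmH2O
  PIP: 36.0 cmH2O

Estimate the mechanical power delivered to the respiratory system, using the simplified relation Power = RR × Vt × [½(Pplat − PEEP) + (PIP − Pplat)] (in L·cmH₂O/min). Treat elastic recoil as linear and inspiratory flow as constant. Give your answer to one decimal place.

86.6

Per-breath work = Vt × [½(Pplat−PEEP) + (PIP−Pplat)] = 0.350 × [0.5×12.9 + 8.1] = 0.350 × 14.55 = 5.093 L·cmH2O.
Power = 17 × 5.093 = 86.581 L·cmH2O/min.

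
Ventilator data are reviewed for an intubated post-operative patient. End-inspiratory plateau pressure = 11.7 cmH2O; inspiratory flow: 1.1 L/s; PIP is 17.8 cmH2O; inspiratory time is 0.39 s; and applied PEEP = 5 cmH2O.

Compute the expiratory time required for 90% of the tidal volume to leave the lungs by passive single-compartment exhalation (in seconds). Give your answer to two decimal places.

Vt = flow × Ti = 1.1 L/s × 0.39 s × 1000 mL/L = 429.0 mL.
R = (PIP − Pplat)/V̇ = (17.8 − 11.7) / 1.1 = 6.1/1.1 = 5.545 cmH2O·s/L.
C = Vt/(Pplat − PEEP) = 429.0 / (11.7 − 5) = 429.0/6.7 = 64.03 mL/cmH2O.
τ = R × C = 5.545 × 0.06403 L/cmH2O = 0.355 s.
t = −τ·ln(1 − 0.90) = −0.355·ln(0.1) = 0.8174 s.

0.82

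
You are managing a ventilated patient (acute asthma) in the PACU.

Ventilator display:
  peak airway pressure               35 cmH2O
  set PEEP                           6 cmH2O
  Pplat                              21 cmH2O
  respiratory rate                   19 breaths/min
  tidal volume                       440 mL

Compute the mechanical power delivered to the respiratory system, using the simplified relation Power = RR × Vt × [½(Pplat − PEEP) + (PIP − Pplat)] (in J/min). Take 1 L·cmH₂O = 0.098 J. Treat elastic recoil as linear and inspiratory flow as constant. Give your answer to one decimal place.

17.6

Per-breath work = Vt × [½(Pplat−PEEP) + (PIP−Pplat)] = 0.440 × [0.5×15.0 + 14.0] = 0.440 × 21.5 = 9.46 L·cmH2O.
Power = 19 × 9.46 = 179.74 L·cmH2O/min.
× 0.098 J/(L·cmH2O) → 17.615 J/min.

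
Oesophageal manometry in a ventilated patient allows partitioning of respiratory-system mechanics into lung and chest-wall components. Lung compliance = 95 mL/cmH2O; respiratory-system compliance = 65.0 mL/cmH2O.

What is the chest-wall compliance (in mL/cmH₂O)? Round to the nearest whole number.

206

1/Ccw = 1/Crs − 1/CL.
1/Ccw = 1/65.0 − 1/95 = 0.004858.
Ccw = 205.85 mL/cmH2O.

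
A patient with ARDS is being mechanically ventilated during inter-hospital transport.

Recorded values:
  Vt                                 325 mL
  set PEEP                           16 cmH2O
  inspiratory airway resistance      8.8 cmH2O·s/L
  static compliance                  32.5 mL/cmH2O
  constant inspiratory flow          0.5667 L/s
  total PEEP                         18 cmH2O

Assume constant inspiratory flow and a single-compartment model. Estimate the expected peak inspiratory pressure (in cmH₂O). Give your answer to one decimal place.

33.0

Total PEEP = 18 cmH2O (set 16 + intrinsic 2); this is the baseline alveolar pressure.
Equation of motion (constant flow): PIP = Vt/C + R·V̇ + PEEP.
PIP = 325/32.5 + 8.8×0.5667 + 18 = 10.0 + 4.987 + 18 = 32.987 cmH2O.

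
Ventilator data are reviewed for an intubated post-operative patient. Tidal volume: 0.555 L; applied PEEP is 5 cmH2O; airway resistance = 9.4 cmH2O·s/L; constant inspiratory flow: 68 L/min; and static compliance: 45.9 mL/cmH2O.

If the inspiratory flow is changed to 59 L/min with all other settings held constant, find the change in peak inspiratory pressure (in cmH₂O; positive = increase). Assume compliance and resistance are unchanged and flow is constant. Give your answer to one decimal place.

-1.4

Flow: 68 L/min ÷ 60 = 1.1333 L/s.
New flow: 59 L/min ÷ 60 = 0.9833 L/s.
PIP = Vt/C + R·V̇ + PEEP (constant-flow equation of motion).
Only the resistive term changes: ΔPIP = R × ΔV̇ = 9.4 × (0.9833 − 1.1333) = 9.4 × -0.15 = -1.41 cmH2O.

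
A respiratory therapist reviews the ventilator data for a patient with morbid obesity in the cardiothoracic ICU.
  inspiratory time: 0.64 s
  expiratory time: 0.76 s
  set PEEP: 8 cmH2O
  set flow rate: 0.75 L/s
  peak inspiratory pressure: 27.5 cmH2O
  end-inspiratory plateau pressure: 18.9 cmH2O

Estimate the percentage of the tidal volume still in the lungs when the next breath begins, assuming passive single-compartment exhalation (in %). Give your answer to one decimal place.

Vt = flow × Ti = 0.75 L/s × 0.64 s × 1000 mL/L = 480.0 mL.
R = (PIP − Pplat)/V̇ = (27.5 − 18.9) / 0.75 = 8.6/0.75 = 11.467 cmH2O·s/L.
C = Vt/(Pplat − PEEP) = 480.0 / (18.9 − 8) = 480.0/10.9 = 44.037 mL/cmH2O.
τ = R × C = 11.467 × 0.04404 L/cmH2O = 0.505 s.
Fraction remaining at end-expiration = e^(−Te/τ) = e^(−0.76/0.505) = 0.222 → 22.2%.

22.2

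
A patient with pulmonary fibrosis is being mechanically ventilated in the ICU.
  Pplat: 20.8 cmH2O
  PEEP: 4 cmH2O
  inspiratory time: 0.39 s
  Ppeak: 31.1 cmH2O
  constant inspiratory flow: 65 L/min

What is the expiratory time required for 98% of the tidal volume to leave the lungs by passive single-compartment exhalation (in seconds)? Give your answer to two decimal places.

Flow: 65 L/min ÷ 60 = 1.0833 L/s.
Vt = flow × Ti = 1.0833 L/s × 0.39 s × 1000 mL/L = 422.49 mL.
R = (PIP − Pplat)/V̇ = (31.1 − 20.8) / 1.0833 = 10.3/1.0833 = 9.508 cmH2O·s/L.
C = Vt/(Pplat − PEEP) = 422.49 / (20.8 − 4) = 422.49/16.8 = 25.148 mL/cmH2O.
τ = R × C = 9.508 × 0.02515 L/cmH2O = 0.2391 s.
t = −τ·ln(1 − 0.98) = −0.2391·ln(0.02) = 0.9354 s.

0.94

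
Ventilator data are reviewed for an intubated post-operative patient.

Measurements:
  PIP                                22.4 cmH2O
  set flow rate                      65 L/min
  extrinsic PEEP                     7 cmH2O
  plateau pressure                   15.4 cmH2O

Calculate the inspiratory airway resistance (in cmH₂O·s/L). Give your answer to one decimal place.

6.5

Flow: 65 L/min ÷ 60 = 1.0833 L/s.
Raw = (PIP − Pplat) / flow = (22.4 − 15.4) / 1.0833 = 7.0 / 1.0833 = 6.462 cmH2O·s/L.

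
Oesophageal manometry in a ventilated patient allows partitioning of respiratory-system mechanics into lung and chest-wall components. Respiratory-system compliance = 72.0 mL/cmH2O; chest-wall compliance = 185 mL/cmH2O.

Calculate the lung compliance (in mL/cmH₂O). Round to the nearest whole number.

1/CL = 1/Crs − 1/Ccw.
1/CL = 1/72.0 − 1/185 = 0.008483.
CL = 117.88 mL/cmH2O.

118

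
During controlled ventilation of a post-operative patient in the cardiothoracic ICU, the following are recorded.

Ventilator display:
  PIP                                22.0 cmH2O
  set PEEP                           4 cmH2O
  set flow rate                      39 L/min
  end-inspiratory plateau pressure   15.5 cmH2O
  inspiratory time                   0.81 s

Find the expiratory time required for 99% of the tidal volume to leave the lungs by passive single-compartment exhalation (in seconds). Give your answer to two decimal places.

2.11

Flow: 39 L/min ÷ 60 = 0.65 L/s.
Vt = flow × Ti = 0.65 L/s × 0.81 s × 1000 mL/L = 526.5 mL.
R = (PIP − Pplat)/V̇ = (22.0 − 15.5) / 0.65 = 6.5/0.65 = 10.0 cmH2O·s/L.
C = Vt/(Pplat − PEEP) = 526.5 / (15.5 − 4) = 526.5/11.5 = 45.783 mL/cmH2O.
τ = R × C = 10.0 × 0.04578 L/cmH2O = 0.4578 s.
t = −τ·ln(1 − 0.99) = −0.4578·ln(0.01) = 2.108 s.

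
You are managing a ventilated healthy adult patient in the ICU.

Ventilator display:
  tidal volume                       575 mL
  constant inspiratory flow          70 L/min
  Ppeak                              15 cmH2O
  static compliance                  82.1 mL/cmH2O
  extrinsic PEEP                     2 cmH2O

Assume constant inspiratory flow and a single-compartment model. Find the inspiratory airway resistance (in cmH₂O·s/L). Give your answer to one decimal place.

Flow: 70 L/min ÷ 60 = 1.1667 L/s.
Equation of motion (constant flow): PIP = Vt/C + R·V̇ + PEEP.
R·V̇ = PIP − Vt/C − PEEP = 15 − 575/82.1 − 2 = 15 − 7.004 − 2 = 5.996 cmH2O.
R = 5.996 / 1.1667 = 5.139 cmH2O·s/L.

5.1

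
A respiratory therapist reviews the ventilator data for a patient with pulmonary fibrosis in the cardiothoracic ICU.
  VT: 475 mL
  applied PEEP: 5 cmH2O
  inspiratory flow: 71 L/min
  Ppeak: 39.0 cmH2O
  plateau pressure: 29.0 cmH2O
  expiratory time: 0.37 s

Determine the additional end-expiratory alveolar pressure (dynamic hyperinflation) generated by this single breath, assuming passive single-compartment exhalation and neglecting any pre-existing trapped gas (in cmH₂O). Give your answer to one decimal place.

2.6

Flow: 71 L/min ÷ 60 = 1.1833 L/s.
R = (PIP − Pplat)/V̇ = (39.0 − 29.0) / 1.1833 = 10.0/1.1833 = 8.451 cmH2O·s/L.
C = Vt/(Pplat − PEEP) = 475.0 / (29.0 − 5) = 475.0/24.0 = 19.792 mL/cmH2O.
τ = R × C = 8.451 × 0.01979 L/cmH2O = 0.1672 s.
Fraction remaining = e^(−Te/τ) = e^(−0.37/0.1672) = 0.1094; trapped volume = 475.0 × 0.1094 = 51.965 mL.
Additional alveolar pressure from trapping ≈ V_trapped / C = 51.965 / 19.792 = 2.626 cmH2O.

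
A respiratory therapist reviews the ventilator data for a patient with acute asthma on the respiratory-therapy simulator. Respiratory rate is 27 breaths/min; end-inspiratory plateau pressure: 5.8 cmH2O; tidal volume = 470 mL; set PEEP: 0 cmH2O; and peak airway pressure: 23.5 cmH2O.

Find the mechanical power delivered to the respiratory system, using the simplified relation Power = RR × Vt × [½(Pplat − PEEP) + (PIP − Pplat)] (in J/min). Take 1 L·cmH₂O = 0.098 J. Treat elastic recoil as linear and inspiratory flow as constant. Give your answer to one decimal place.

Per-breath work = Vt × [½(Pplat−PEEP) + (PIP−Pplat)] = 0.470 × [0.5×5.8 + 17.7] = 0.470 × 20.6 = 9.682 L·cmH2O.
Power = 27 × 9.682 = 261.41 L·cmH2O/min.
× 0.098 J/(L·cmH2O) → 25.618 J/min.

25.6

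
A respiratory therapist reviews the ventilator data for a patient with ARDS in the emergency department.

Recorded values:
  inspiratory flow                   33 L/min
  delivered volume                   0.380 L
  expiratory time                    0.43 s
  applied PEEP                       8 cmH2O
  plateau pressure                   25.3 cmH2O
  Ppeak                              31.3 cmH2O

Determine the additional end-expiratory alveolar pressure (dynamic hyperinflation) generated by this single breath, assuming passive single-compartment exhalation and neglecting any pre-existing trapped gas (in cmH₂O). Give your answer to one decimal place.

2.9

Flow: 33 L/min ÷ 60 = 0.55 L/s.
R = (PIP − Pplat)/V̇ = (31.3 − 25.3) / 0.55 = 6.0/0.55 = 10.909 cmH2O·s/L.
C = Vt/(Pplat − PEEP) = 380.0 / (25.3 − 8) = 380.0/17.3 = 21.965 mL/cmH2O.
τ = R × C = 10.909 × 0.02197 L/cmH2O = 0.2397 s.
Fraction remaining = e^(−Te/τ) = e^(−0.43/0.2397) = 0.1663; trapped volume = 380.0 × 0.1663 = 63.194 mL.
Additional alveolar pressure from trapping ≈ V_trapped / C = 63.194 / 21.965 = 2.877 cmH2O.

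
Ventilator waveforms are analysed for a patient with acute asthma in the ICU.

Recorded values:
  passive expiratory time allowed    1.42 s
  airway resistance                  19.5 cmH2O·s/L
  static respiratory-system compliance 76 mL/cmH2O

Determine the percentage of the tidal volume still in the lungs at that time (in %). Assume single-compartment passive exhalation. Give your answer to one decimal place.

τ = R × C = 19.5 × 76 mL/cmH2O = 19.5 × 0.076 L/cmH2O = 1.482 s.
Passive exhalation: V(t)/V₀ = e^(−t/τ) = e^(−1.42/1.482) = 0.3836.
Fraction remaining = 0.3836 → 38.36%.

38.4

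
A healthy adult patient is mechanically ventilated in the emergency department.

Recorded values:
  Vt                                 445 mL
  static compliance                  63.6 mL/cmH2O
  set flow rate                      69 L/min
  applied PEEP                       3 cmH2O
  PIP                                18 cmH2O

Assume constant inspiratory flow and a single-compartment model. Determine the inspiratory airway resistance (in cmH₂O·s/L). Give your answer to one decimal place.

Flow: 69 L/min ÷ 60 = 1.15 L/s.
Equation of motion (constant flow): PIP = Vt/C + R·V̇ + PEEP.
R·V̇ = PIP − Vt/C − PEEP = 18 − 445/63.6 − 3 = 18 − 6.997 − 3 = 8.003 cmH2O.
R = 8.003 / 1.15 = 6.959 cmH2O·s/L.

7.0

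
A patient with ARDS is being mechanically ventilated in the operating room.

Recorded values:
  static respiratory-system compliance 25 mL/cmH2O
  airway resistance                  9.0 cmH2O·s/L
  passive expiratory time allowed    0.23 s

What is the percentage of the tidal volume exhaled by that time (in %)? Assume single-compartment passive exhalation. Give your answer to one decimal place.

τ = R × C = 9.0 × 25 mL/cmH2O = 9.0 × 0.025 L/cmH2O = 0.225 s.
Passive exhalation: V(t)/V₀ = e^(−t/τ) = e^(−0.23/0.225) = 0.3598.
Fraction exhaled = 1 − 0.3598 = 0.6402 → 64.02%.

64.0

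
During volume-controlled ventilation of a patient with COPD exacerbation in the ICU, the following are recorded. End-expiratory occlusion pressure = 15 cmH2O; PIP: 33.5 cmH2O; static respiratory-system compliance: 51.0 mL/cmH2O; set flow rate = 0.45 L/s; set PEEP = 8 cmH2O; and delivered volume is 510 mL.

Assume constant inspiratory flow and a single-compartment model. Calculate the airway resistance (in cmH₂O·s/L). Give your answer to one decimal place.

18.9

Total PEEP = 15 cmH2O (set 8 + intrinsic 7); this is the baseline alveolar pressure.
Equation of motion (constant flow): PIP = Vt/C + R·V̇ + PEEP.
R·V̇ = PIP − Vt/C − PEEP = 33.5 − 510/51.0 − 15 = 33.5 − 10.0 − 15 = 8.5 cmH2O.
R = 8.5 / 0.45 = 18.889 cmH2O·s/L.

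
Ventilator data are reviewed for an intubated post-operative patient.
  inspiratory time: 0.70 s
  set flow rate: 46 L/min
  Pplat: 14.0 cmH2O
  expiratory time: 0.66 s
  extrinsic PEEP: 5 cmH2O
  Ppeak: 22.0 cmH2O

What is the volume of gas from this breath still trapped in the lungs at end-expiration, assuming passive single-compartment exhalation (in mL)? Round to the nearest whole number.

186

Flow: 46 L/min ÷ 60 = 0.7667 L/s.
Vt = flow × Ti = 0.7667 L/s × 0.70 s × 1000 mL/L = 536.69 mL.
R = (PIP − Pplat)/V̇ = (22.0 − 14.0) / 0.7667 = 8.0/0.7667 = 10.434 cmH2O·s/L.
C = Vt/(Pplat − PEEP) = 536.69 / (14.0 − 5) = 536.69/9.0 = 59.632 mL/cmH2O.
τ = R × C = 10.434 × 0.05963 L/cmH2O = 0.6222 s.
Fraction remaining = e^(−Te/τ) = e^(−0.66/0.6222) = 0.3462.
Trapped volume = 536.69 × 0.3462 = 185.8 mL.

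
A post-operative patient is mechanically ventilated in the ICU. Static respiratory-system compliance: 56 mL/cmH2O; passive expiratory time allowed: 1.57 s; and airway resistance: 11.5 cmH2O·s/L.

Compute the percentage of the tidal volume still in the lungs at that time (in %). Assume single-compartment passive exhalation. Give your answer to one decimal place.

8.7

τ = R × C = 11.5 × 56 mL/cmH2O = 11.5 × 0.056 L/cmH2O = 0.644 s.
Passive exhalation: V(t)/V₀ = e^(−t/τ) = e^(−1.57/0.644) = 0.08735.
Fraction remaining = 0.08735 → 8.735%.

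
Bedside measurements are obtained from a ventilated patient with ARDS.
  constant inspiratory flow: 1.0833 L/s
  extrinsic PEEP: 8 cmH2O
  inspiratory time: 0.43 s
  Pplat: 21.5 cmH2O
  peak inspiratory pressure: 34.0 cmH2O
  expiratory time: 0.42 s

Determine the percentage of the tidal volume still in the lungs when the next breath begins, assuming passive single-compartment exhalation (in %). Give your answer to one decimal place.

34.8

Vt = flow × Ti = 1.0833 L/s × 0.43 s × 1000 mL/L = 465.82 mL.
R = (PIP − Pplat)/V̇ = (34.0 − 21.5) / 1.0833 = 12.5/1.0833 = 11.539 cmH2O·s/L.
C = Vt/(Pplat − PEEP) = 465.82 / (21.5 − 8) = 465.82/13.5 = 34.505 mL/cmH2O.
τ = R × C = 11.539 × 0.03451 L/cmH2O = 0.3982 s.
Fraction remaining at end-expiration = e^(−Te/τ) = e^(−0.42/0.3982) = 0.3483 → 34.83%.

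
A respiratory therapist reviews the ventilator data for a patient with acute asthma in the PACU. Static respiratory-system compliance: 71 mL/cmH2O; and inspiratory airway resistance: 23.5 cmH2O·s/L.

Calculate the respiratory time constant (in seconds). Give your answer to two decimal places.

1.67

τ = R × C = 23.5 × 71 mL/cmH2O = 23.5 × 0.071 L/cmH2O = 1.669 s.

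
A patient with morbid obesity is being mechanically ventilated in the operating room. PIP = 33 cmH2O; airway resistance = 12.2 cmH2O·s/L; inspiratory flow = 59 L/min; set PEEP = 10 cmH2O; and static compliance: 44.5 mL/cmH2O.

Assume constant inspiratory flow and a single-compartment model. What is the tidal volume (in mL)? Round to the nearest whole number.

490

Flow: 59 L/min ÷ 60 = 0.9833 L/s.
Equation of motion (constant flow): PIP = Vt/C + R·V̇ + PEEP.
Vt/C = PIP − R·V̇ − PEEP = 33 − 11.996 − 10 = 11.004 cmH2O.
Vt = C × 11.004 = 44.5 × 11.004 = 489.68 mL.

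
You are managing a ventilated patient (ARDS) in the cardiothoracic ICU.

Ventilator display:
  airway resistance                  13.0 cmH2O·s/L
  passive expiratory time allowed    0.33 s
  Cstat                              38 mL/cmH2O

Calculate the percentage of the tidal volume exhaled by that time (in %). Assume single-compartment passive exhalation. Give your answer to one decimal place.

48.7

τ = R × C = 13.0 × 38 mL/cmH2O = 13.0 × 0.038 L/cmH2O = 0.494 s.
Passive exhalation: V(t)/V₀ = e^(−t/τ) = e^(−0.33/0.494) = 0.5127.
Fraction exhaled = 1 − 0.5127 = 0.4873 → 48.73%.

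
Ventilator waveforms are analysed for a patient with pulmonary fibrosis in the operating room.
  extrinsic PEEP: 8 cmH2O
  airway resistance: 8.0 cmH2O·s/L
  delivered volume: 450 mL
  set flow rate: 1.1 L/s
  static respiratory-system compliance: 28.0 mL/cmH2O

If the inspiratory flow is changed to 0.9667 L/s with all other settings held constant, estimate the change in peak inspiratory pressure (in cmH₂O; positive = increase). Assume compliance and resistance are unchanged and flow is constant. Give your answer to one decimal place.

PIP = Vt/C + R·V̇ + PEEP (constant-flow equation of motion).
Only the resistive term changes: ΔPIP = R × ΔV̇ = 8.0 × (0.9667 − 1.1) = 8.0 × -0.1333 = -1.066 cmH2O.

-1.1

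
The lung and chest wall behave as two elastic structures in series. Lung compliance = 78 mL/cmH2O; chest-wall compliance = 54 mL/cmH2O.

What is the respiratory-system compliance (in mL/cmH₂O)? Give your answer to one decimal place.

31.9

Lung and chest wall are elastances in series: 1/Crs = 1/CL + 1/Ccw.
1/Crs = 1/78 + 1/54 = 0.03134.
Crs = 31.908 mL/cmH2O.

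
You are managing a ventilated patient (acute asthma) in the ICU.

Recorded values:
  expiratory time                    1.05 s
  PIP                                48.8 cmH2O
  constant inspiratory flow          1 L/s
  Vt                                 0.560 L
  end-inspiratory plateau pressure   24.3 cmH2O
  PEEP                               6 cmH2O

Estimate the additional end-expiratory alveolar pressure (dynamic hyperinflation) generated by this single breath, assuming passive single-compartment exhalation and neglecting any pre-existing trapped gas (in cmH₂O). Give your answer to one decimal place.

R = (PIP − Pplat)/V̇ = (48.8 − 24.3) / 1 = 24.5/1 = 24.5 cmH2O·s/L.
C = Vt/(Pplat − PEEP) = 560.0 / (24.3 − 6) = 560.0/18.3 = 30.601 mL/cmH2O.
τ = R × C = 24.5 × 0.0306 L/cmH2O = 0.7497 s.
Fraction remaining = e^(−Te/τ) = e^(−1.05/0.7497) = 0.2465; trapped volume = 560.0 × 0.2465 = 138.04 mL.
Additional alveolar pressure from trapping ≈ V_trapped / C = 138.04 / 30.601 = 4.511 cmH2O.

4.5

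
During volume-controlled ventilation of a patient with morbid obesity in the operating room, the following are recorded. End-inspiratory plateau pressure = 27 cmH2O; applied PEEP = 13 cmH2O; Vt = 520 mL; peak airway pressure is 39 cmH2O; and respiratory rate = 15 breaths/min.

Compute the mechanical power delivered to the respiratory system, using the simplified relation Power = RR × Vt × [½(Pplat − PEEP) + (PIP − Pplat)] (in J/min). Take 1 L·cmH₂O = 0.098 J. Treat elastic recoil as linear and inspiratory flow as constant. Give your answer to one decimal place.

14.5

Per-breath work = Vt × [½(Pplat−PEEP) + (PIP−Pplat)] = 0.520 × [0.5×14.0 + 12.0] = 0.520 × 19.0 = 9.88 L·cmH2O.
Power = 15 × 9.88 = 148.2 L·cmH2O/min.
× 0.098 J/(L·cmH2O) → 14.524 J/min.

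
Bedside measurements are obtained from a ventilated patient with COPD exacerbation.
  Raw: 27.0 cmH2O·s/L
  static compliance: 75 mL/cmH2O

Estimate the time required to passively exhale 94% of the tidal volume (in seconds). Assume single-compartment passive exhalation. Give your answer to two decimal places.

τ = R × C = 27.0 × 75 mL/cmH2O = 27.0 × 0.075 L/cmH2O = 2.025 s.
Exhaled fraction f = 1 − e^(−t/τ) → t = −τ·ln(1 − f) = −2.025·ln(0.06) = 5.697 s.

5.70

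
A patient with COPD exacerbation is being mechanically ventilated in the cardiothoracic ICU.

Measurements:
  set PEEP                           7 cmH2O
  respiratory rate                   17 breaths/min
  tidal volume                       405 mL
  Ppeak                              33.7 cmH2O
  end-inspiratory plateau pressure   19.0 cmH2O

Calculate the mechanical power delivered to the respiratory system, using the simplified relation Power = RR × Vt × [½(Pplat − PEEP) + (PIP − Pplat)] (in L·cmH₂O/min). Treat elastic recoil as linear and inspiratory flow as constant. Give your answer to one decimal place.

142.5

Per-breath work = Vt × [½(Pplat−PEEP) + (PIP−Pplat)] = 0.405 × [0.5×12.0 + 14.7] = 0.405 × 20.7 = 8.384 L·cmH2O.
Power = 17 × 8.384 = 142.53 L·cmH2O/min.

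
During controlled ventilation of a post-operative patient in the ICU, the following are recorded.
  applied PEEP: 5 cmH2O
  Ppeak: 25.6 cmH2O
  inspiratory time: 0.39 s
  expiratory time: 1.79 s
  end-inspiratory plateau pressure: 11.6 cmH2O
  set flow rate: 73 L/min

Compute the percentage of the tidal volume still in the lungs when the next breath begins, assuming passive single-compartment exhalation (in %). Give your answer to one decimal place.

11.5

Flow: 73 L/min ÷ 60 = 1.2167 L/s.
Vt = flow × Ti = 1.2167 L/s × 0.39 s × 1000 mL/L = 474.51 mL.
R = (PIP − Pplat)/V̇ = (25.6 − 11.6) / 1.2167 = 14.0/1.2167 = 11.507 cmH2O·s/L.
C = Vt/(Pplat − PEEP) = 474.51 / (11.6 − 5) = 474.51/6.6 = 71.895 mL/cmH2O.
τ = R × C = 11.507 × 0.0719 L/cmH2O = 0.8274 s.
Fraction remaining at end-expiration = e^(−Te/τ) = e^(−1.79/0.8274) = 0.1149 → 11.49%.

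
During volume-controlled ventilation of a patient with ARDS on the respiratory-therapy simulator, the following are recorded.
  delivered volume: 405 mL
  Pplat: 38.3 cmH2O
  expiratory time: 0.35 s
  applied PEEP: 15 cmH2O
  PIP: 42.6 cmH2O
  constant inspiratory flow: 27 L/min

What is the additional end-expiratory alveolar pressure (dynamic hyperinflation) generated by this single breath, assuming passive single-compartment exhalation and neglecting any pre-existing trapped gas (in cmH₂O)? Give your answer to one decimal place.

2.8

Flow: 27 L/min ÷ 60 = 0.45 L/s.
R = (PIP − Pplat)/V̇ = (42.6 − 38.3) / 0.45 = 4.3/0.45 = 9.556 cmH2O·s/L.
C = Vt/(Pplat − PEEP) = 405.0 / (38.3 − 15) = 405.0/23.3 = 17.382 mL/cmH2O.
τ = R × C = 9.556 × 0.01738 L/cmH2O = 0.1661 s.
Fraction remaining = e^(−Te/τ) = e^(−0.35/0.1661) = 0.1216; trapped volume = 405.0 × 0.1216 = 49.248 mL.
Additional alveolar pressure from trapping ≈ V_trapped / C = 49.248 / 17.382 = 2.833 cmH2O.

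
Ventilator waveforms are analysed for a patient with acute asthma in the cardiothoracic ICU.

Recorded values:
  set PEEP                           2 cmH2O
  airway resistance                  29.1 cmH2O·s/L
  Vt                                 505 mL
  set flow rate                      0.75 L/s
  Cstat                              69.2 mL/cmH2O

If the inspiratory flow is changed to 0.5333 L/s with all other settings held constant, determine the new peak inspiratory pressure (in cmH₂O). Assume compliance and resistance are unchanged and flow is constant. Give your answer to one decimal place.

PIP = Vt/C + R·V̇ + PEEP (constant-flow equation of motion).
Only the resistive term changes: ΔPIP = R × ΔV̇ = 29.1 × (0.5333 − 0.75) = 29.1 × -0.2167 = -6.306 cmH2O.
Original PIP = 505/69.2 + 29.1×0.75 + 2 = 31.123 cmH2O; new PIP = 31.123 + (-6.306) = 24.817 cmH2O.

24.8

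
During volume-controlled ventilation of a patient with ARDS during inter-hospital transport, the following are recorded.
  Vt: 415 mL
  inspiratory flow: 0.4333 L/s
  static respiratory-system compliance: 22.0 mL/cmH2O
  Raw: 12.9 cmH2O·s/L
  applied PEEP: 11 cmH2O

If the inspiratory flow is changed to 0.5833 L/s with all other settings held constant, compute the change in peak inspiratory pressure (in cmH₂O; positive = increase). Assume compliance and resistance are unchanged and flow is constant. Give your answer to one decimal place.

1.9

PIP = Vt/C + R·V̇ + PEEP (constant-flow equation of motion).
Only the resistive term changes: ΔPIP = R × ΔV̇ = 12.9 × (0.5833 − 0.4333) = 12.9 × 0.15 = 1.935 cmH2O.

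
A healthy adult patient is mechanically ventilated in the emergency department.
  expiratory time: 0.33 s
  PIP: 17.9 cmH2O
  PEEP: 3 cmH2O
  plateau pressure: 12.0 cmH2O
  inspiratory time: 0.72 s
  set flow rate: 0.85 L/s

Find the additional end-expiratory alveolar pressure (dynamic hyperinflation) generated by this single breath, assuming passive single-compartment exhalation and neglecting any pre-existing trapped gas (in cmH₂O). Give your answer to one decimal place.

4.5

Vt = flow × Ti = 0.85 L/s × 0.72 s × 1000 mL/L = 612.0 mL.
R = (PIP − Pplat)/V̇ = (17.9 − 12.0) / 0.85 = 5.9/0.85 = 6.941 cmH2O·s/L.
C = Vt/(Pplat − PEEP) = 612.0 / (12.0 − 3) = 612.0/9.0 = 68.0 mL/cmH2O.
τ = R × C = 6.941 × 0.068 L/cmH2O = 0.472 s.
Fraction remaining = e^(−Te/τ) = e^(−0.33/0.472) = 0.497; trapped volume = 612.0 × 0.497 = 304.16 mL.
Additional alveolar pressure from trapping ≈ V_trapped / C = 304.16 / 68.0 = 4.473 cmH2O.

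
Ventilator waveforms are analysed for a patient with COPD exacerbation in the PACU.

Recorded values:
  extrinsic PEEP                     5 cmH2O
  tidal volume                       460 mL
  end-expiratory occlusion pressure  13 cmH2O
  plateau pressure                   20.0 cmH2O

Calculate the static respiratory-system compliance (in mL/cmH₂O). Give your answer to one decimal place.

65.7

End-expiratory occlusion gives total PEEP = 13 cmH2O (intrinsic PEEP = 13 − 5 = 8). Use total PEEP for the elastic gradient.
Cstat = Vt / (Pplat − PEEPtotal) = 460 / (20.0 − 13) = 460 / 7.0 = 65.714 mL/cmH2O.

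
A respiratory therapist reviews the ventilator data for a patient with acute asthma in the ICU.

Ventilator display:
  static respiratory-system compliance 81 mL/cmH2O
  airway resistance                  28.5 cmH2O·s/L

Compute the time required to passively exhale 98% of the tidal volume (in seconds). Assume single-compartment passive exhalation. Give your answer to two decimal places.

9.03

τ = R × C = 28.5 × 81 mL/cmH2O = 28.5 × 0.081 L/cmH2O = 2.309 s.
Exhaled fraction f = 1 − e^(−t/τ) → t = −τ·ln(1 − f) = −2.309·ln(0.02) = 9.033 s.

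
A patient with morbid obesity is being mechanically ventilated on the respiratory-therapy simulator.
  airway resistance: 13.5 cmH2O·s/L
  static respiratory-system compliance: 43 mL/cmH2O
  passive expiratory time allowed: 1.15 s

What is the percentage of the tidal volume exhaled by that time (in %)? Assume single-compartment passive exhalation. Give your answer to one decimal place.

τ = R × C = 13.5 × 43 mL/cmH2O = 13.5 × 0.043 L/cmH2O = 0.5805 s.
Passive exhalation: V(t)/V₀ = e^(−t/τ) = e^(−1.15/0.5805) = 0.1379.
Fraction exhaled = 1 − 0.1379 = 0.8621 → 86.21%.

86.2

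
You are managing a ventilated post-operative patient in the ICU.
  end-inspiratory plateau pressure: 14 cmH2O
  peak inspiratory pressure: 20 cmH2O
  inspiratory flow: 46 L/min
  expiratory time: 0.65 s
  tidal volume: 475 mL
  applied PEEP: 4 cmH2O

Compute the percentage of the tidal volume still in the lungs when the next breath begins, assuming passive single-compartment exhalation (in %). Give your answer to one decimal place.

17.4

Flow: 46 L/min ÷ 60 = 0.7667 L/s.
R = (PIP − Pplat)/V̇ = (20 − 14) / 0.7667 = 6.0/0.7667 = 7.826 cmH2O·s/L.
C = Vt/(Pplat − PEEP) = 475.0 / (14 − 4) = 475.0/10.0 = 47.5 mL/cmH2O.
τ = R × C = 7.826 × 0.0475 L/cmH2O = 0.3717 s.
Fraction remaining at end-expiration = e^(−Te/τ) = e^(−0.65/0.3717) = 0.174 → 17.4%.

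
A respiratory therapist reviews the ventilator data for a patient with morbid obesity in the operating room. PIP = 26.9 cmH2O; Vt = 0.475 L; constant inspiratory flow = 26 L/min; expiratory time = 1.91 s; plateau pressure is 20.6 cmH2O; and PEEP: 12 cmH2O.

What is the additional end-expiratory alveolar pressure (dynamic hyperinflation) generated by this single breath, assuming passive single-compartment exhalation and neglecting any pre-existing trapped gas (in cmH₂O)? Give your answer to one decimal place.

Flow: 26 L/min ÷ 60 = 0.4333 L/s.
R = (PIP − Pplat)/V̇ = (26.9 − 20.6) / 0.4333 = 6.3/0.4333 = 14.54 cmH2O·s/L.
C = Vt/(Pplat − PEEP) = 475.0 / (20.6 − 12) = 475.0/8.6 = 55.233 mL/cmH2O.
τ = R × C = 14.54 × 0.05523 L/cmH2O = 0.803 s.
Fraction remaining = e^(−Te/τ) = e^(−1.91/0.803) = 0.09268; trapped volume = 475.0 × 0.09268 = 44.023 mL.
Additional alveolar pressure from trapping ≈ V_trapped / C = 44.023 / 55.233 = 0.797 cmH2O.

0.8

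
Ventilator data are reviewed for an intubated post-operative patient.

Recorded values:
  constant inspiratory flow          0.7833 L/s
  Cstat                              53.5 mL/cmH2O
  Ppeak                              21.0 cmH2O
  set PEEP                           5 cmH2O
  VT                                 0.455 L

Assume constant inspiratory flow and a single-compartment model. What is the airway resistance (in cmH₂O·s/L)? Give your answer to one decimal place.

Equation of motion (constant flow): PIP = Vt/C + R·V̇ + PEEP.
R·V̇ = PIP − Vt/C − PEEP = 21.0 − 455/53.5 − 5 = 21.0 − 8.505 − 5 = 7.495 cmH2O.
R = 7.495 / 0.7833 = 9.568 cmH2O·s/L.

9.6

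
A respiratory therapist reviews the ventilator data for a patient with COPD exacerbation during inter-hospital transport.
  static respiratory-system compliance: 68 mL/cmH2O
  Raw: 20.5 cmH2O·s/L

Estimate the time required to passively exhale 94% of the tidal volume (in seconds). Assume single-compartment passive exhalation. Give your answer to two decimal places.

3.92

τ = R × C = 20.5 × 68 mL/cmH2O = 20.5 × 0.068 L/cmH2O = 1.394 s.
Exhaled fraction f = 1 − e^(−t/τ) → t = −τ·ln(1 − f) = −1.394·ln(0.06) = 3.922 s.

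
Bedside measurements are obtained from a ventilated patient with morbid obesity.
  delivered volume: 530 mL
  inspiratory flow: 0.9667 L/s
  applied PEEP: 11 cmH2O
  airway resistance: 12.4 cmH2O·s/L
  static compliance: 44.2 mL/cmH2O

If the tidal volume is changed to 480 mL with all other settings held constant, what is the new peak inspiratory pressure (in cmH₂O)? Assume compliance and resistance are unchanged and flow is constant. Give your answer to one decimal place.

33.8

PIP = Vt/C + R·V̇ + PEEP (constant-flow equation of motion).
Only the elastic term changes: ΔPIP = ΔVt / C = (480 − 530) / 44.2 = -1.131 cmH2O.
Original PIP = 530/44.2 + 12.4×0.9667 + 11 = 34.978 cmH2O; new PIP = 34.978 + (-1.131) = 33.847 cmH2O.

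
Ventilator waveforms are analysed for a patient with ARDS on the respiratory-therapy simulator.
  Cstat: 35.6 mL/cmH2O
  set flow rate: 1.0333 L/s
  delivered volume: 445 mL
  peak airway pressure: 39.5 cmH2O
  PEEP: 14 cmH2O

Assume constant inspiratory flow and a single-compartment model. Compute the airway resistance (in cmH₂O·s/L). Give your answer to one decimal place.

12.6

Equation of motion (constant flow): PIP = Vt/C + R·V̇ + PEEP.
R·V̇ = PIP − Vt/C − PEEP = 39.5 − 445/35.6 − 14 = 39.5 − 12.5 − 14 = 13.0 cmH2O.
R = 13.0 / 1.0333 = 12.581 cmH2O·s/L.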